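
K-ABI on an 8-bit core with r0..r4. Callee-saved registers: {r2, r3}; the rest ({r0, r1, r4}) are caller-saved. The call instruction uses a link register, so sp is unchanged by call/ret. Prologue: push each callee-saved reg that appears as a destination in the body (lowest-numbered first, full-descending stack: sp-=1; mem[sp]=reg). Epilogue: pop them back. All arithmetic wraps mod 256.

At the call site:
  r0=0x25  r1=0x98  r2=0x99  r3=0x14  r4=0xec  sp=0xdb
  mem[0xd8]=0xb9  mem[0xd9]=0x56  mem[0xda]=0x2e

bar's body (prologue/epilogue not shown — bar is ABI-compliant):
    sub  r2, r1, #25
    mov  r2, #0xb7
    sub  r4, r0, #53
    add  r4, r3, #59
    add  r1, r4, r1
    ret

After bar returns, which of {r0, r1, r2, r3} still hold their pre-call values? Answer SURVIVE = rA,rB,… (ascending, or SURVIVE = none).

prologue: push r2 → mem[0xda]=0x99, sp=0xda
body[0] sub  r2, r1, #25 → r2=0x7f
body[1] mov  r2, #0xb7 → r2=0xb7
body[2] sub  r4, r0, #53 → r4=0xf0
body[3] add  r4, r3, #59 → r4=0x4f
body[4] add  r1, r4, r1 → r1=0xe7
epilogue: pop r2=0x99, sp=0xdb
r0: caller-saved, written=False
r1: caller-saved, written=True
r2: callee-saved, written=True
r3: callee-saved, written=False

SURVIVE = r0,r2,r3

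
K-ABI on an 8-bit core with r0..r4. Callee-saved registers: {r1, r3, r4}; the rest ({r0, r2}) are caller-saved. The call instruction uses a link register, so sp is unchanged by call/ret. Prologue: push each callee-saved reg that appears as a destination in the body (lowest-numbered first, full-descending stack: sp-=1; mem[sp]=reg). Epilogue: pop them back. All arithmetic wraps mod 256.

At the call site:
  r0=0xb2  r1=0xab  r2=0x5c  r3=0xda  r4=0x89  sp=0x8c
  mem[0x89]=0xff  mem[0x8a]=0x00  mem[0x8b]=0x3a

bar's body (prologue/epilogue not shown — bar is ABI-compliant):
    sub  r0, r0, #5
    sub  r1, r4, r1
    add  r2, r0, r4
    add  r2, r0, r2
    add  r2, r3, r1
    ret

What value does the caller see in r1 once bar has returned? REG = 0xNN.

REG = 0xab

prologue: push r1 → mem[0x8b]=0xab, sp=0x8b
body[0] sub  r0, r0, #5 → r0=0xad
body[1] sub  r1, r4, r1 → r1=0xde
body[2] add  r2, r0, r4 → r2=0x36
body[3] add  r2, r0, r2 → r2=0xe3
body[4] add  r2, r3, r1 → r2=0xb8
epilogue: pop r1=0xab, sp=0x8c
r1 is callee-saved → restored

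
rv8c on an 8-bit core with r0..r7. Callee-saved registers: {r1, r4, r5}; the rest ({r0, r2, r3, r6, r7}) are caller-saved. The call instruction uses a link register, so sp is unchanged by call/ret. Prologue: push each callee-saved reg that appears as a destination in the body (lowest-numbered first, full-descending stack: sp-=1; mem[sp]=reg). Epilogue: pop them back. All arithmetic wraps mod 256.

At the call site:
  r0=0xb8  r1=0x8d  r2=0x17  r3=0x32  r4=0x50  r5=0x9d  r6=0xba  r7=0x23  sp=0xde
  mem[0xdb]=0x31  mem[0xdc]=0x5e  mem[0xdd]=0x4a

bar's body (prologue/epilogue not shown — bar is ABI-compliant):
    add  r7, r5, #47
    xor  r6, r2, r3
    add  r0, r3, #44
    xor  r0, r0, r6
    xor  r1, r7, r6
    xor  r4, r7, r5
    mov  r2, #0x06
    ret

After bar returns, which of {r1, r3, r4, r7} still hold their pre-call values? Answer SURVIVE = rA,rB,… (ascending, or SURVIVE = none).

SURVIVE = r1,r3,r4

prologue: push r1 → mem[0xdd]=0x8d, sp=0xdd
prologue: push r4 → mem[0xdc]=0x50, sp=0xdc
body[0] add  r7, r5, #47 → r7=0xcc
body[1] xor  r6, r2, r3 → r6=0x25
body[2] add  r0, r3, #44 → r0=0x5e
body[3] xor  r0, r0, r6 → r0=0x7b
body[4] xor  r1, r7, r6 → r1=0xe9
body[5] xor  r4, r7, r5 → r4=0x51
body[6] mov  r2, #0x06 → r2=0x06
epilogue: pop r4=0x50, sp=0xdd
epilogue: pop r1=0x8d, sp=0xde
r1: callee-saved, written=True
r3: caller-saved, written=False
r4: callee-saved, written=True
r7: caller-saved, written=True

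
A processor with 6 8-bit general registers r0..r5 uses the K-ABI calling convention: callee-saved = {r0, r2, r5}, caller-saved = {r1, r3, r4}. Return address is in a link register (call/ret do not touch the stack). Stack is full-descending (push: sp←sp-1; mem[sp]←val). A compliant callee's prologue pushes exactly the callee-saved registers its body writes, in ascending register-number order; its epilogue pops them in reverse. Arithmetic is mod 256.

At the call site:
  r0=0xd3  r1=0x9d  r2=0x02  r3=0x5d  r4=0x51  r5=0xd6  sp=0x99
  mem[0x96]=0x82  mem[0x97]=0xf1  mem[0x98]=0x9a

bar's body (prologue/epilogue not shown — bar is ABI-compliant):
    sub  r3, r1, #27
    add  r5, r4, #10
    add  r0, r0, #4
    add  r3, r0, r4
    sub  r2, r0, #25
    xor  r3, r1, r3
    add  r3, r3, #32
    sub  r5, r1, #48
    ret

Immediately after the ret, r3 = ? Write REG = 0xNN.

REG = 0xd5

prologue: push r0 -> mem[0x98]=0xd3, sp=0x98
prologue: push r2 -> mem[0x97]=0x02, sp=0x97
prologue: push r5 -> mem[0x96]=0xd6, sp=0x96
body[0] sub  r3, r1, #27 -> r3=0x82
body[1] add  r5, r4, #10 -> r5=0x5b
body[2] add  r0, r0, #4 -> r0=0xd7
body[3] add  r3, r0, r4 -> r3=0x28
body[4] sub  r2, r0, #25 -> r2=0xbe
body[5] xor  r3, r1, r3 -> r3=0xb5
body[6] add  r3, r3, #32 -> r3=0xd5
body[7] sub  r5, r1, #48 -> r5=0x6d
epilogue: pop r5=0xd6, sp=0x97
epilogue: pop r2=0x02, sp=0x98
epilogue: pop r0=0xd3, sp=0x99
r3 is caller-saved -> body value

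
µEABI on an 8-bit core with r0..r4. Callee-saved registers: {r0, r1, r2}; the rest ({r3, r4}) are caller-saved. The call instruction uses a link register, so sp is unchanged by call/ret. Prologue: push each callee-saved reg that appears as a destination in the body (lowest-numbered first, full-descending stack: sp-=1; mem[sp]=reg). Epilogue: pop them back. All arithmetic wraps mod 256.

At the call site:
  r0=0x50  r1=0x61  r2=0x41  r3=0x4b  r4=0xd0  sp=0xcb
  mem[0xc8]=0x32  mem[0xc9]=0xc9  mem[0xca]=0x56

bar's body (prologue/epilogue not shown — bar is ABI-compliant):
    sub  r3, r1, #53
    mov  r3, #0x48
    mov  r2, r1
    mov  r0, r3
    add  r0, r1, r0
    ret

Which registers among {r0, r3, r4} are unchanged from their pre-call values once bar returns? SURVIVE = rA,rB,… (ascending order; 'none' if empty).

prologue: push r0 → mem[0xca]=0x50, sp=0xca
prologue: push r2 → mem[0xc9]=0x41, sp=0xc9
body[0] sub  r3, r1, #53 → r3=0x2c
body[1] mov  r3, #0x48 → r3=0x48
body[2] mov  r2, r1 → r2=0x61
body[3] mov  r0, r3 → r0=0x48
body[4] add  r0, r1, r0 → r0=0xa9
epilogue: pop r2=0x41, sp=0xca
epilogue: pop r0=0x50, sp=0xcb
r0: callee-saved, written=True
r3: caller-saved, written=True
r4: caller-saved, written=False

SURVIVE = r0,r4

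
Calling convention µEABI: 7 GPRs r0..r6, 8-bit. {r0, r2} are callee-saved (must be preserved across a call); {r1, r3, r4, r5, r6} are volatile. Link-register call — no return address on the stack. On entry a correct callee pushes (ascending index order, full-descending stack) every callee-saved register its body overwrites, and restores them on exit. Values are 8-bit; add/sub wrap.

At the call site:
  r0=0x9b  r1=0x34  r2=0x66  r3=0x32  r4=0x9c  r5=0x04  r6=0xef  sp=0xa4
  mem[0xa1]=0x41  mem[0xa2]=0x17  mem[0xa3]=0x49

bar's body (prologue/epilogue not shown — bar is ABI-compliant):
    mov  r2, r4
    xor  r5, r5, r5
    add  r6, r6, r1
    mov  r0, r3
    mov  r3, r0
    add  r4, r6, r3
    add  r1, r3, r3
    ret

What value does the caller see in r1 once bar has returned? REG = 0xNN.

REG = 0x64

prologue: push r0 -> mem[0xa3]=0x9b, sp=0xa3
prologue: push r2 -> mem[0xa2]=0x66, sp=0xa2
body[0] mov  r2, r4 -> r2=0x9c
body[1] xor  r5, r5, r5 -> r5=0x00
body[2] add  r6, r6, r1 -> r6=0x23
body[3] mov  r0, r3 -> r0=0x32
body[4] mov  r3, r0 -> r3=0x32
body[5] add  r4, r6, r3 -> r4=0x55
body[6] add  r1, r3, r3 -> r1=0x64
epilogue: pop r2=0x66, sp=0xa3
epilogue: pop r0=0x9b, sp=0xa4
r1 is caller-saved -> body value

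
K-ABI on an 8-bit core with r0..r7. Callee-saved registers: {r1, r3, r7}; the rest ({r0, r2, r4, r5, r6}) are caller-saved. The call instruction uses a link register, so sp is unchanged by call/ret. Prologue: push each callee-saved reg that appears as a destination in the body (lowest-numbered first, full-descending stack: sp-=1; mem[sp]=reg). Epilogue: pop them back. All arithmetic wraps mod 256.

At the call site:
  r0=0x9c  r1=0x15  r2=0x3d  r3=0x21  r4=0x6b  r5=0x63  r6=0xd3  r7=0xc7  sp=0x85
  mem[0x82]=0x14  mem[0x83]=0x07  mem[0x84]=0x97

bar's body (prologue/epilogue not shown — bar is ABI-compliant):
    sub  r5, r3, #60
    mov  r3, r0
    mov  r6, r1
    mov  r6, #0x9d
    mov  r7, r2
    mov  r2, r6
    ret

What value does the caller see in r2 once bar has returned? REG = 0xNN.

REG = 0x9d

prologue: push r3 → mem[0x84]=0x21, sp=0x84
prologue: push r7 → mem[0x83]=0xc7, sp=0x83
body[0] sub  r5, r3, #60 → r5=0xe5
body[1] mov  r3, r0 → r3=0x9c
body[2] mov  r6, r1 → r6=0x15
body[3] mov  r6, #0x9d → r6=0x9d
body[4] mov  r7, r2 → r7=0x3d
body[5] mov  r2, r6 → r2=0x9d
epilogue: pop r7=0xc7, sp=0x84
epilogue: pop r3=0x21, sp=0x85
r2 is caller-saved → body value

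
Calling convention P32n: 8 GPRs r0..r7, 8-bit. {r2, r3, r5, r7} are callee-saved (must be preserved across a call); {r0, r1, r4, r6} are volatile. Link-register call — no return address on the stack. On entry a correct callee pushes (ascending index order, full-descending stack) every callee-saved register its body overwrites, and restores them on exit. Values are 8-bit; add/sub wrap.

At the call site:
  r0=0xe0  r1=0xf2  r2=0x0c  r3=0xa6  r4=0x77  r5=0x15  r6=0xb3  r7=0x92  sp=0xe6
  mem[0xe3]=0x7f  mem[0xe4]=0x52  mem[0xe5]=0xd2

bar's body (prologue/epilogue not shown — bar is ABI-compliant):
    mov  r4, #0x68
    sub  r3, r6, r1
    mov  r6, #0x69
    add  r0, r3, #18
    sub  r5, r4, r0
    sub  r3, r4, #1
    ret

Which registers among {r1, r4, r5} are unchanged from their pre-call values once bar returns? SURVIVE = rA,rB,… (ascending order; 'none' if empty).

prologue: push r3 -> mem[0xe5]=0xa6, sp=0xe5
prologue: push r5 -> mem[0xe4]=0x15, sp=0xe4
body[0] mov  r4, #0x68 -> r4=0x68
body[1] sub  r3, r6, r1 -> r3=0xc1
body[2] mov  r6, #0x69 -> r6=0x69
body[3] add  r0, r3, #18 -> r0=0xd3
body[4] sub  r5, r4, r0 -> r5=0x95
body[5] sub  r3, r4, #1 -> r3=0x67
epilogue: pop r5=0x15, sp=0xe5
epilogue: pop r3=0xa6, sp=0xe6
r1: caller-saved, written=False
r4: caller-saved, written=True
r5: callee-saved, written=True

SURVIVE = r1,r5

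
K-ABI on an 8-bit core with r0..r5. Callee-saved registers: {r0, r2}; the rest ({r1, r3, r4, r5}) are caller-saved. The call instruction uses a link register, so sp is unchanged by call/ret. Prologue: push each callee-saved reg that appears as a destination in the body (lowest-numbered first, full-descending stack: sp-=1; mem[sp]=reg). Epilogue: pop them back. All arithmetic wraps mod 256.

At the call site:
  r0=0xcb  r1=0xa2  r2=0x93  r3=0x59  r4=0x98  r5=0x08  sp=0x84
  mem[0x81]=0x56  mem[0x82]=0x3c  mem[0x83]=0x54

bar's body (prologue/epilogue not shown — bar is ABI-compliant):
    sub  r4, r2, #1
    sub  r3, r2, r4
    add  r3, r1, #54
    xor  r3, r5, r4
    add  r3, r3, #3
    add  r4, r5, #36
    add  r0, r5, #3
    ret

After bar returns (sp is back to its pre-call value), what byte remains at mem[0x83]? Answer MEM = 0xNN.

MEM = 0xcb

prologue: push r0 -> mem[0x83]=0xcb, sp=0x83
body[0] sub  r4, r2, #1 -> r4=0x92
body[1] sub  r3, r2, r4 -> r3=0x01
body[2] add  r3, r1, #54 -> r3=0xd8
body[3] xor  r3, r5, r4 -> r3=0x9a
body[4] add  r3, r3, #3 -> r3=0x9d
body[5] add  r4, r5, #36 -> r4=0x2c
body[6] add  r0, r5, #3 -> r0=0x0b
epilogue: pop r0=0xcb, sp=0x84
prologue pushed ['r0'] at ['0x83']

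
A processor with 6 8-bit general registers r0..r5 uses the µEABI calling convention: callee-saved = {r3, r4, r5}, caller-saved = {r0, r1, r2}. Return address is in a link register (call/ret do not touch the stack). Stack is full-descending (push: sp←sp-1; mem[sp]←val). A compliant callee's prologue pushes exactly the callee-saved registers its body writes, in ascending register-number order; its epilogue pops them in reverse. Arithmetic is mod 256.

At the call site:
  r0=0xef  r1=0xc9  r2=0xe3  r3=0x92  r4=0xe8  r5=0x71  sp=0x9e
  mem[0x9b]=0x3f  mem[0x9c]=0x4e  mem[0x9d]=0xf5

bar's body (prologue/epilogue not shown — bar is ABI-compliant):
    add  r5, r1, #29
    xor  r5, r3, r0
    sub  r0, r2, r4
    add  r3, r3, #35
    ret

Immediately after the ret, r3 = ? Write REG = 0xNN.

prologue: push r3 → mem[0x9d]=0x92, sp=0x9d
prologue: push r5 → mem[0x9c]=0x71, sp=0x9c
body[0] add  r5, r1, #29 → r5=0xe6
body[1] xor  r5, r3, r0 → r5=0x7d
body[2] sub  r0, r2, r4 → r0=0xfb
body[3] add  r3, r3, #35 → r3=0xb5
epilogue: pop r5=0x71, sp=0x9d
epilogue: pop r3=0x92, sp=0x9e
r3 is callee-saved → restored

REG = 0x92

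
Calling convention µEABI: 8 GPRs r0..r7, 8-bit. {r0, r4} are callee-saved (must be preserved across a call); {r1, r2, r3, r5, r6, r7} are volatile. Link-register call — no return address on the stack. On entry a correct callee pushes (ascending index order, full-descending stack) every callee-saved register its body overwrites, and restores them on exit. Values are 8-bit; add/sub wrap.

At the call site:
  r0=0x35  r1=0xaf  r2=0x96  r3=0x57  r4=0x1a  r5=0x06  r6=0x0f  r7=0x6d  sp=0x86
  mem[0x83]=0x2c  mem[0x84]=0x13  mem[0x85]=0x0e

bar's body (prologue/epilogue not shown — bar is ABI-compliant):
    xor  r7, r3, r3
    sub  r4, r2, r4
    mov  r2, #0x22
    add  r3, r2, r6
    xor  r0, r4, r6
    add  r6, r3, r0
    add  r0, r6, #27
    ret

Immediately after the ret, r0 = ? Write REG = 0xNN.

REG = 0x35

prologue: push r0 → mem[0x85]=0x35, sp=0x85
prologue: push r4 → mem[0x84]=0x1a, sp=0x84
body[0] xor  r7, r3, r3 → r7=0x00
body[1] sub  r4, r2, r4 → r4=0x7c
body[2] mov  r2, #0x22 → r2=0x22
body[3] add  r3, r2, r6 → r3=0x31
body[4] xor  r0, r4, r6 → r0=0x73
body[5] add  r6, r3, r0 → r6=0xa4
body[6] add  r0, r6, #27 → r0=0xbf
epilogue: pop r4=0x1a, sp=0x85
epilogue: pop r0=0x35, sp=0x86
r0 is callee-saved → restored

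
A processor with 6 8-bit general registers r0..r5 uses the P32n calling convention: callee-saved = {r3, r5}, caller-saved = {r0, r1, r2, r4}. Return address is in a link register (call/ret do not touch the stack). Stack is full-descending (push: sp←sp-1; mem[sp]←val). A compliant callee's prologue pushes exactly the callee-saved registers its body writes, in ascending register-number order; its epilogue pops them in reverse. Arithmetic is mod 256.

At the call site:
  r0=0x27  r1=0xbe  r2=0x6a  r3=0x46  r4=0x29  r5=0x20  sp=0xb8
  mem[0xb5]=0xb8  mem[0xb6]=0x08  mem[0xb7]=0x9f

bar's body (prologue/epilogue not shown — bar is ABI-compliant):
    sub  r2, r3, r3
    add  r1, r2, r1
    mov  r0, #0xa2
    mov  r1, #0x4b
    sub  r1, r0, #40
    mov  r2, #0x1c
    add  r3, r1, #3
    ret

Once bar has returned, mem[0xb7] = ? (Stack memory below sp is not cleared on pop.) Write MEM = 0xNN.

MEM = 0x46

prologue: push r3 → mem[0xb7]=0x46, sp=0xb7
body[0] sub  r2, r3, r3 → r2=0x00
body[1] add  r1, r2, r1 → r1=0xbe
body[2] mov  r0, #0xa2 → r0=0xa2
body[3] mov  r1, #0x4b → r1=0x4b
body[4] sub  r1, r0, #40 → r1=0x7a
body[5] mov  r2, #0x1c → r2=0x1c
body[6] add  r3, r1, #3 → r3=0x7d
epilogue: pop r3=0x46, sp=0xb8
prologue pushed ['r3'] at ['0xb7']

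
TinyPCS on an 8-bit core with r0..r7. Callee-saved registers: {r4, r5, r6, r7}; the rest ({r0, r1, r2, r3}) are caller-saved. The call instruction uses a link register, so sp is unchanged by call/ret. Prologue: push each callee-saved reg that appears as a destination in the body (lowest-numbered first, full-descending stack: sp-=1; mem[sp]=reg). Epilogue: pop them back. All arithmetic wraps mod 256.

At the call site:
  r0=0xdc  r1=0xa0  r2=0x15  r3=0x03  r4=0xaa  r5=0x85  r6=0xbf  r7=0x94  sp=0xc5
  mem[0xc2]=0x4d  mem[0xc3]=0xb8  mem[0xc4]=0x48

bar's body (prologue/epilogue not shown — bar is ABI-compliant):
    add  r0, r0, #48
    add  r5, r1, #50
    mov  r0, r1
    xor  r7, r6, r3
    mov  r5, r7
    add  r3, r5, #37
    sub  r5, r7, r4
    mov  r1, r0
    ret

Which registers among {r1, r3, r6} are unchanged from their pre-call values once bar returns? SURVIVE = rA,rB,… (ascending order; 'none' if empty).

prologue: push r5 → mem[0xc4]=0x85, sp=0xc4
prologue: push r7 → mem[0xc3]=0x94, sp=0xc3
body[0] add  r0, r0, #48 → r0=0x0c
body[1] add  r5, r1, #50 → r5=0xd2
body[2] mov  r0, r1 → r0=0xa0
body[3] xor  r7, r6, r3 → r7=0xbc
body[4] mov  r5, r7 → r5=0xbc
body[5] add  r3, r5, #37 → r3=0xe1
body[6] sub  r5, r7, r4 → r5=0x12
body[7] mov  r1, r0 → r1=0xa0
epilogue: pop r7=0x94, sp=0xc4
epilogue: pop r5=0x85, sp=0xc5
r1: caller-saved, written=True
r3: caller-saved, written=True
r6: callee-saved, written=False

SURVIVE = r1,r6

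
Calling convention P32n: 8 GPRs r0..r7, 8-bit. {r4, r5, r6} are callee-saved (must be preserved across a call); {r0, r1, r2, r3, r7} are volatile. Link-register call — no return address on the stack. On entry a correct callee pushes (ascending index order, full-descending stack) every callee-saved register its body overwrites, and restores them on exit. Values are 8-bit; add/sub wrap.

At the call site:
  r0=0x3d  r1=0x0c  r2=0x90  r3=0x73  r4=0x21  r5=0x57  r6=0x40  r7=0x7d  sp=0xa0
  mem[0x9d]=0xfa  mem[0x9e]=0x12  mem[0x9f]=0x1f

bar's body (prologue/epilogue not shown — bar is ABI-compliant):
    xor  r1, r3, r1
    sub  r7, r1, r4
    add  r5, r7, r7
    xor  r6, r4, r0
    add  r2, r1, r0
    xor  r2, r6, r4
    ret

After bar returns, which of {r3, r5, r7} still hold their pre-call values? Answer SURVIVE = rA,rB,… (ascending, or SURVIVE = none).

SURVIVE = r3,r5

prologue: push r5 → mem[0x9f]=0x57, sp=0x9f
prologue: push r6 → mem[0x9e]=0x40, sp=0x9e
body[0] xor  r1, r3, r1 → r1=0x7f
body[1] sub  r7, r1, r4 → r7=0x5e
body[2] add  r5, r7, r7 → r5=0xbc
body[3] xor  r6, r4, r0 → r6=0x1c
body[4] add  r2, r1, r0 → r2=0xbc
body[5] xor  r2, r6, r4 → r2=0x3d
epilogue: pop r6=0x40, sp=0x9f
epilogue: pop r5=0x57, sp=0xa0
r3: caller-saved, written=False
r5: callee-saved, written=True
r7: caller-saved, written=True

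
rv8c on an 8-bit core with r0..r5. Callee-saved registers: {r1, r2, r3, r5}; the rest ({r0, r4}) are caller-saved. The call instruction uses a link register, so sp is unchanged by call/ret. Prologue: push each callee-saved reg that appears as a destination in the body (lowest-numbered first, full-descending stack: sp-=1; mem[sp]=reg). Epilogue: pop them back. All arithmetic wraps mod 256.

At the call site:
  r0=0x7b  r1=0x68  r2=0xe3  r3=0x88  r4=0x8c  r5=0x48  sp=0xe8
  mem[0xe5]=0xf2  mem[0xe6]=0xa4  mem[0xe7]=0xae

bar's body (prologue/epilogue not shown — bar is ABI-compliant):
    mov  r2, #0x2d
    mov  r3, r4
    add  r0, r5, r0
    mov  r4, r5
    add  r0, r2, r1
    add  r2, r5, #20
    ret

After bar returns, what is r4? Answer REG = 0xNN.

REG = 0x48

prologue: push r2 -> mem[0xe7]=0xe3, sp=0xe7
prologue: push r3 -> mem[0xe6]=0x88, sp=0xe6
body[0] mov  r2, #0x2d -> r2=0x2d
body[1] mov  r3, r4 -> r3=0x8c
body[2] add  r0, r5, r0 -> r0=0xc3
body[3] mov  r4, r5 -> r4=0x48
body[4] add  r0, r2, r1 -> r0=0x95
body[5] add  r2, r5, #20 -> r2=0x5c
epilogue: pop r3=0x88, sp=0xe7
epilogue: pop r2=0xe3, sp=0xe8
r4 is caller-saved -> body value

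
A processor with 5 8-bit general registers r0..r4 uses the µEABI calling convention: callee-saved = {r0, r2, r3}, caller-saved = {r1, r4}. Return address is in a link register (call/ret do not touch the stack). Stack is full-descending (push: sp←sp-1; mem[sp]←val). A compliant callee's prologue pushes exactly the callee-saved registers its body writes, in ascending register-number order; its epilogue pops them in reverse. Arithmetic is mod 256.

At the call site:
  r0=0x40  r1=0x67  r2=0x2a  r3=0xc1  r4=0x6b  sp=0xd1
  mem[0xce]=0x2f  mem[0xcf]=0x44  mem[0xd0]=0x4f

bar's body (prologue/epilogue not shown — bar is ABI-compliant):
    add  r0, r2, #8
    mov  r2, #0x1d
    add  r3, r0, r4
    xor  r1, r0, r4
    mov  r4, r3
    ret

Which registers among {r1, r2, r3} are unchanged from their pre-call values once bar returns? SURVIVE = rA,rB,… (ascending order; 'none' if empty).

prologue: push r0 -> mem[0xd0]=0x40, sp=0xd0
prologue: push r2 -> mem[0xcf]=0x2a, sp=0xcf
prologue: push r3 -> mem[0xce]=0xc1, sp=0xce
body[0] add  r0, r2, #8 -> r0=0x32
body[1] mov  r2, #0x1d -> r2=0x1d
body[2] add  r3, r0, r4 -> r3=0x9d
body[3] xor  r1, r0, r4 -> r1=0x59
body[4] mov  r4, r3 -> r4=0x9d
epilogue: pop r3=0xc1, sp=0xcf
epilogue: pop r2=0x2a, sp=0xd0
epilogue: pop r0=0x40, sp=0xd1
r1: caller-saved, written=True
r2: callee-saved, written=True
r3: callee-saved, written=True

SURVIVE = r2,r3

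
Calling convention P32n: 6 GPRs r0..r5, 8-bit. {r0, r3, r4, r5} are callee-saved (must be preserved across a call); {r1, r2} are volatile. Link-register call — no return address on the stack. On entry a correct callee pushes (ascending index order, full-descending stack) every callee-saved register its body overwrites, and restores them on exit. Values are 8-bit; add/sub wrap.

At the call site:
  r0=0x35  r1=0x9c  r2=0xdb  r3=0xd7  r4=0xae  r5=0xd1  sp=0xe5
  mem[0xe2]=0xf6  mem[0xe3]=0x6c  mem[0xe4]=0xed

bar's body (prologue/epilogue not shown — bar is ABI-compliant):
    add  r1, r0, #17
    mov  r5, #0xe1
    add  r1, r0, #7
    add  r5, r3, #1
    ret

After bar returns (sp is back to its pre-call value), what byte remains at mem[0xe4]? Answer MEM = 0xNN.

MEM = 0xd1

prologue: push r5 -> mem[0xe4]=0xd1, sp=0xe4
body[0] add  r1, r0, #17 -> r1=0x46
body[1] mov  r5, #0xe1 -> r5=0xe1
body[2] add  r1, r0, #7 -> r1=0x3c
body[3] add  r5, r3, #1 -> r5=0xd8
epilogue: pop r5=0xd1, sp=0xe5
prologue pushed ['r5'] at ['0xe4']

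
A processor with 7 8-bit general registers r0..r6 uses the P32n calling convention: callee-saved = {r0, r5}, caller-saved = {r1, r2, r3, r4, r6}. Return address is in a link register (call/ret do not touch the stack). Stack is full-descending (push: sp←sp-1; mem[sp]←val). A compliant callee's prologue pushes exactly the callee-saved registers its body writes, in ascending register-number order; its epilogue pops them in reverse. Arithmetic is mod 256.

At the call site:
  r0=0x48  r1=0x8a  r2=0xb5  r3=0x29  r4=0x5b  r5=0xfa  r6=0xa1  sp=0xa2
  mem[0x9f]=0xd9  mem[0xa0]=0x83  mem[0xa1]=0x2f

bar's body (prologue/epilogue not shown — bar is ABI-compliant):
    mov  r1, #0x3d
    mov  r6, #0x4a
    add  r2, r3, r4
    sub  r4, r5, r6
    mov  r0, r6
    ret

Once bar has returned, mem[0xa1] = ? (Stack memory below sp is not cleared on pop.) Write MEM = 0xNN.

MEM = 0x48

prologue: push r0 → mem[0xa1]=0x48, sp=0xa1
body[0] mov  r1, #0x3d → r1=0x3d
body[1] mov  r6, #0x4a → r6=0x4a
body[2] add  r2, r3, r4 → r2=0x84
body[3] sub  r4, r5, r6 → r4=0xb0
body[4] mov  r0, r6 → r0=0x4a
epilogue: pop r0=0x48, sp=0xa2
prologue pushed ['r0'] at ['0xa1']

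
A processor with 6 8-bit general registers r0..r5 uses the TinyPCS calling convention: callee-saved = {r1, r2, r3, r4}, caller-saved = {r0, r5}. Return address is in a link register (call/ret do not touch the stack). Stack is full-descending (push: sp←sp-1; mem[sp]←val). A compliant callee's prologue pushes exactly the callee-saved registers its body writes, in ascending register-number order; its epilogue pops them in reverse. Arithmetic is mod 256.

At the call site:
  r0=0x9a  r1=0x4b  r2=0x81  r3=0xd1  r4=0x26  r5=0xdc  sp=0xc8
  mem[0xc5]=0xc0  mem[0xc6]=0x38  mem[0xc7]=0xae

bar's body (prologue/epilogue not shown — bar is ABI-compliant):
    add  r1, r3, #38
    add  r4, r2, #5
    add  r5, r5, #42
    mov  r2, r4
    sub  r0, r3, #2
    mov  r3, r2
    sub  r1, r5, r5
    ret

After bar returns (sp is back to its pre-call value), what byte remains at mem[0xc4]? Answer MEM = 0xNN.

prologue: push r1 → mem[0xc7]=0x4b, sp=0xc7
prologue: push r2 → mem[0xc6]=0x81, sp=0xc6
prologue: push r3 → mem[0xc5]=0xd1, sp=0xc5
prologue: push r4 → mem[0xc4]=0x26, sp=0xc4
body[0] add  r1, r3, #38 → r1=0xf7
body[1] add  r4, r2, #5 → r4=0x86
body[2] add  r5, r5, #42 → r5=0x06
body[3] mov  r2, r4 → r2=0x86
body[4] sub  r0, r3, #2 → r0=0xcf
body[5] mov  r3, r2 → r3=0x86
body[6] sub  r1, r5, r5 → r1=0x00
epilogue: pop r4=0x26, sp=0xc5
epilogue: pop r3=0xd1, sp=0xc6
epilogue: pop r2=0x81, sp=0xc7
epilogue: pop r1=0x4b, sp=0xc8
prologue pushed ['r1', 'r2', 'r3', 'r4'] at ['0xc7', '0xc6', '0xc5', '0xc4']

MEM = 0x26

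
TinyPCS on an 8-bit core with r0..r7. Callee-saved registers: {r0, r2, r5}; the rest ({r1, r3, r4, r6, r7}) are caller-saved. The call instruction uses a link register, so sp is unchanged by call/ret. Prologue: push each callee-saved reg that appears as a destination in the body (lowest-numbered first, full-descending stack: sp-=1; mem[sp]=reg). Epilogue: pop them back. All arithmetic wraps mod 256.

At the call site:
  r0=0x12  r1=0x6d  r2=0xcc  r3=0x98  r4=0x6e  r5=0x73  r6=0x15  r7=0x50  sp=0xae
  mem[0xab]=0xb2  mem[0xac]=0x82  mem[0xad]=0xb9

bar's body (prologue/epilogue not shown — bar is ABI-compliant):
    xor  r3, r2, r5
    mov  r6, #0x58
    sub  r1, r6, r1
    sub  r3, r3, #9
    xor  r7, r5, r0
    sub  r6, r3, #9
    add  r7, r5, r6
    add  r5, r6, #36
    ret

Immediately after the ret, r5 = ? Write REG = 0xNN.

prologue: push r5 -> mem[0xad]=0x73, sp=0xad
body[0] xor  r3, r2, r5 -> r3=0xbf
body[1] mov  r6, #0x58 -> r6=0x58
body[2] sub  r1, r6, r1 -> r1=0xeb
body[3] sub  r3, r3, #9 -> r3=0xb6
body[4] xor  r7, r5, r0 -> r7=0x61
body[5] sub  r6, r3, #9 -> r6=0xad
body[6] add  r7, r5, r6 -> r7=0x20
body[7] add  r5, r6, #36 -> r5=0xd1
epilogue: pop r5=0x73, sp=0xae
r5 is callee-saved -> restored

REG = 0x73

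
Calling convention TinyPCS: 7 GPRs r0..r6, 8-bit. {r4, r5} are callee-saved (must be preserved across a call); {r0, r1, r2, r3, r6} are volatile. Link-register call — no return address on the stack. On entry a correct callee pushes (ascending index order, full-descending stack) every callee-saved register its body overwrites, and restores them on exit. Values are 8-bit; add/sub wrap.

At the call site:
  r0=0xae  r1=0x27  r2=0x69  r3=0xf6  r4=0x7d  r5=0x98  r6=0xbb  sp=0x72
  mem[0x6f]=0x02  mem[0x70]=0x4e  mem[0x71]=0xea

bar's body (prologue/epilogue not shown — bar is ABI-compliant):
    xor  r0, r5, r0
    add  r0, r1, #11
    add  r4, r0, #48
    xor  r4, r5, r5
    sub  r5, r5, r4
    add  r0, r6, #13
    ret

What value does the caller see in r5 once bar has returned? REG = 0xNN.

REG = 0x98

prologue: push r4 -> mem[0x71]=0x7d, sp=0x71
prologue: push r5 -> mem[0x70]=0x98, sp=0x70
body[0] xor  r0, r5, r0 -> r0=0x36
body[1] add  r0, r1, #11 -> r0=0x32
body[2] add  r4, r0, #48 -> r4=0x62
body[3] xor  r4, r5, r5 -> r4=0x00
body[4] sub  r5, r5, r4 -> r5=0x98
body[5] add  r0, r6, #13 -> r0=0xc8
epilogue: pop r5=0x98, sp=0x71
epilogue: pop r4=0x7d, sp=0x72
r5 is callee-saved -> restored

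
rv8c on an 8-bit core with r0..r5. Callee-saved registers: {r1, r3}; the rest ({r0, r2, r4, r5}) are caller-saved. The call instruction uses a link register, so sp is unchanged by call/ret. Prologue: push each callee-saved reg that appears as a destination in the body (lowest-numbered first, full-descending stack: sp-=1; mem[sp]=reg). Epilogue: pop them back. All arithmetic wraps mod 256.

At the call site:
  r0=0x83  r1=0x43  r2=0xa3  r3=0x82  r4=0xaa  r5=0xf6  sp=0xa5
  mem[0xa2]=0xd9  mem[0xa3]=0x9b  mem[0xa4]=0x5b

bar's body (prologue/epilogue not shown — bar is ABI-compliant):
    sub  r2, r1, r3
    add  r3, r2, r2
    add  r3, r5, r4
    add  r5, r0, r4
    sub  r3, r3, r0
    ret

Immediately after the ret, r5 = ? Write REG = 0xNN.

prologue: push r3 → mem[0xa4]=0x82, sp=0xa4
body[0] sub  r2, r1, r3 → r2=0xc1
body[1] add  r3, r2, r2 → r3=0x82
body[2] add  r3, r5, r4 → r3=0xa0
body[3] add  r5, r0, r4 → r5=0x2d
body[4] sub  r3, r3, r0 → r3=0x1d
epilogue: pop r3=0x82, sp=0xa5
r5 is caller-saved → body value

REG = 0x2d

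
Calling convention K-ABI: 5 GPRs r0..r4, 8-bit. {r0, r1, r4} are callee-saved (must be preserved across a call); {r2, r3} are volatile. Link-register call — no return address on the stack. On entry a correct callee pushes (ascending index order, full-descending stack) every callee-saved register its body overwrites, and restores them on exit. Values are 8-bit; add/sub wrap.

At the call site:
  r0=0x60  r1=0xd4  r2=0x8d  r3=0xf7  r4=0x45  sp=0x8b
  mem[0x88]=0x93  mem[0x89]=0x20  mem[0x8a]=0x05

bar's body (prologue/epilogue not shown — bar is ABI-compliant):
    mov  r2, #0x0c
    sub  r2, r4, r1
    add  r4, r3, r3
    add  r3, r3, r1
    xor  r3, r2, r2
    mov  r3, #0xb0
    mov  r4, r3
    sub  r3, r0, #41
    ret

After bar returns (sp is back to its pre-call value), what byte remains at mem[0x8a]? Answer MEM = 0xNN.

MEM = 0x45

prologue: push r4 -> mem[0x8a]=0x45, sp=0x8a
body[0] mov  r2, #0x0c -> r2=0x0c
body[1] sub  r2, r4, r1 -> r2=0x71
body[2] add  r4, r3, r3 -> r4=0xee
body[3] add  r3, r3, r1 -> r3=0xcb
body[4] xor  r3, r2, r2 -> r3=0x00
body[5] mov  r3, #0xb0 -> r3=0xb0
body[6] mov  r4, r3 -> r4=0xb0
body[7] sub  r3, r0, #41 -> r3=0x37
epilogue: pop r4=0x45, sp=0x8b
prologue pushed ['r4'] at ['0x8a']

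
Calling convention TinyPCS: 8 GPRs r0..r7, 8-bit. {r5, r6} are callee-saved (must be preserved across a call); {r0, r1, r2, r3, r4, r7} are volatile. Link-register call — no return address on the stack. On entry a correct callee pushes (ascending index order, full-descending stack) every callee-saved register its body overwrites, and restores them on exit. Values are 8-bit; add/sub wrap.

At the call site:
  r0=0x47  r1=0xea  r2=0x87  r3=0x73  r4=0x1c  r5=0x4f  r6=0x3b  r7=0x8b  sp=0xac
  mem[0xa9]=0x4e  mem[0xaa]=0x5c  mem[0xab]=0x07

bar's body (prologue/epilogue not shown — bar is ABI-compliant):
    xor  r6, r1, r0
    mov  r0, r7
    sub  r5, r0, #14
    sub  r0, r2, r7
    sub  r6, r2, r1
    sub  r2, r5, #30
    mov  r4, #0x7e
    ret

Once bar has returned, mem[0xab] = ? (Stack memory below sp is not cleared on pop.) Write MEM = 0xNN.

MEM = 0x4f

prologue: push r5 -> mem[0xab]=0x4f, sp=0xab
prologue: push r6 -> mem[0xaa]=0x3b, sp=0xaa
body[0] xor  r6, r1, r0 -> r6=0xad
body[1] mov  r0, r7 -> r0=0x8b
body[2] sub  r5, r0, #14 -> r5=0x7d
body[3] sub  r0, r2, r7 -> r0=0xfc
body[4] sub  r6, r2, r1 -> r6=0x9d
body[5] sub  r2, r5, #30 -> r2=0x5f
body[6] mov  r4, #0x7e -> r4=0x7e
epilogue: pop r6=0x3b, sp=0xab
epilogue: pop r5=0x4f, sp=0xac
prologue pushed ['r5', 'r6'] at ['0xab', '0xaa']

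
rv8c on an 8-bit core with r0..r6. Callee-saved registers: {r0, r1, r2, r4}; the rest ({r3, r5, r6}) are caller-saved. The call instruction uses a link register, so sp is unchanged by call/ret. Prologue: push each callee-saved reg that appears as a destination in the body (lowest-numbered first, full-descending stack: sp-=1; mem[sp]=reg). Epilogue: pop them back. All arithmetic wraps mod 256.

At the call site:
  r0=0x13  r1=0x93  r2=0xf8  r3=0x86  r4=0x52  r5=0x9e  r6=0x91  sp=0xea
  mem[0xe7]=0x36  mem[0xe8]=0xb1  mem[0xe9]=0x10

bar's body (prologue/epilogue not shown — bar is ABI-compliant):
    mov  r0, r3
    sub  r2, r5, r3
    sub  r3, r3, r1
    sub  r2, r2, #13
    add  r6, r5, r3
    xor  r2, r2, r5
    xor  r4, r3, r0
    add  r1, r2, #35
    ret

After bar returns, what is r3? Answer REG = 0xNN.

REG = 0xf3

prologue: push r0 -> mem[0xe9]=0x13, sp=0xe9
prologue: push r1 -> mem[0xe8]=0x93, sp=0xe8
prologue: push r2 -> mem[0xe7]=0xf8, sp=0xe7
prologue: push r4 -> mem[0xe6]=0x52, sp=0xe6
body[0] mov  r0, r3 -> r0=0x86
body[1] sub  r2, r5, r3 -> r2=0x18
body[2] sub  r3, r3, r1 -> r3=0xf3
body[3] sub  r2, r2, #13 -> r2=0x0b
body[4] add  r6, r5, r3 -> r6=0x91
body[5] xor  r2, r2, r5 -> r2=0x95
body[6] xor  r4, r3, r0 -> r4=0x75
body[7] add  r1, r2, #35 -> r1=0xb8
epilogue: pop r4=0x52, sp=0xe7
epilogue: pop r2=0xf8, sp=0xe8
epilogue: pop r1=0x93, sp=0xe9
epilogue: pop r0=0x13, sp=0xea
r3 is caller-saved -> body value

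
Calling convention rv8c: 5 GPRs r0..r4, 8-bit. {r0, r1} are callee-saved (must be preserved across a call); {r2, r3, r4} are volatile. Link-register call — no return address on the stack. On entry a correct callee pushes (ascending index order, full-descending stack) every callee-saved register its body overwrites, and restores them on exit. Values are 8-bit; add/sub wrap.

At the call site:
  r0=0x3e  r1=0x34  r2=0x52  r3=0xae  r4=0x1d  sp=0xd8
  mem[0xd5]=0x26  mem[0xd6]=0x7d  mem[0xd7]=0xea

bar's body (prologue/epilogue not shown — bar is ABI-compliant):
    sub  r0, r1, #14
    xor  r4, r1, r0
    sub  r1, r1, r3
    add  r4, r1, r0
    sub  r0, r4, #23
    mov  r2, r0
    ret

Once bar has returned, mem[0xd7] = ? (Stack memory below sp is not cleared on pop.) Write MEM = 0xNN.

prologue: push r0 -> mem[0xd7]=0x3e, sp=0xd7
prologue: push r1 -> mem[0xd6]=0x34, sp=0xd6
body[0] sub  r0, r1, #14 -> r0=0x26
body[1] xor  r4, r1, r0 -> r4=0x12
body[2] sub  r1, r1, r3 -> r1=0x86
body[3] add  r4, r1, r0 -> r4=0xac
body[4] sub  r0, r4, #23 -> r0=0x95
body[5] mov  r2, r0 -> r2=0x95
epilogue: pop r1=0x34, sp=0xd7
epilogue: pop r0=0x3e, sp=0xd8
prologue pushed ['r0', 'r1'] at ['0xd7', '0xd6']

MEM = 0x3e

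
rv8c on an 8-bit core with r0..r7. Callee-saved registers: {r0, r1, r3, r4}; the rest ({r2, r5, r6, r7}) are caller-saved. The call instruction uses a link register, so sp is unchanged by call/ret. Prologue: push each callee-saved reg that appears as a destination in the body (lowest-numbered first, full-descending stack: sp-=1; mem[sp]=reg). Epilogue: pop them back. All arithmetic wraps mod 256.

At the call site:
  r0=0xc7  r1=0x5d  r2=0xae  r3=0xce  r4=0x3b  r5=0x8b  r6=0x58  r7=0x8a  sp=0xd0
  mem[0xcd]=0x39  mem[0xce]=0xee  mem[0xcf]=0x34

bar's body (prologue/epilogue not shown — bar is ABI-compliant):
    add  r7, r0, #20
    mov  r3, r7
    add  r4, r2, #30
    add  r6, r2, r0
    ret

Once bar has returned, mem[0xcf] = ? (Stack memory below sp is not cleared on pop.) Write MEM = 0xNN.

prologue: push r3 -> mem[0xcf]=0xce, sp=0xcf
prologue: push r4 -> mem[0xce]=0x3b, sp=0xce
body[0] add  r7, r0, #20 -> r7=0xdb
body[1] mov  r3, r7 -> r3=0xdb
body[2] add  r4, r2, #30 -> r4=0xcc
body[3] add  r6, r2, r0 -> r6=0x75
epilogue: pop r4=0x3b, sp=0xcf
epilogue: pop r3=0xce, sp=0xd0
prologue pushed ['r3', 'r4'] at ['0xcf', '0xce']

MEM = 0xce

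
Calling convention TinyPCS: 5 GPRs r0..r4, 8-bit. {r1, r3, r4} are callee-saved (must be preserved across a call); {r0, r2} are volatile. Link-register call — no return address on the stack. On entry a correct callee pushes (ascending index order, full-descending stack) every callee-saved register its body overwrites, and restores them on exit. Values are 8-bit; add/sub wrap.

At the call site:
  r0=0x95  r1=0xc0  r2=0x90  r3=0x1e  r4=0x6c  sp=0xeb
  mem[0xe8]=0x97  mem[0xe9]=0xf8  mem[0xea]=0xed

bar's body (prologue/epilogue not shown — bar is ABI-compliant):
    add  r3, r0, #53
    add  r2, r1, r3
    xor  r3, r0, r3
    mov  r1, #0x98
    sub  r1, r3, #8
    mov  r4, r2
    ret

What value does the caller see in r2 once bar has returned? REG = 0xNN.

REG = 0x8a

prologue: push r1 -> mem[0xea]=0xc0, sp=0xea
prologue: push r3 -> mem[0xe9]=0x1e, sp=0xe9
prologue: push r4 -> mem[0xe8]=0x6c, sp=0xe8
body[0] add  r3, r0, #53 -> r3=0xca
body[1] add  r2, r1, r3 -> r2=0x8a
body[2] xor  r3, r0, r3 -> r3=0x5f
body[3] mov  r1, #0x98 -> r1=0x98
body[4] sub  r1, r3, #8 -> r1=0x57
body[5] mov  r4, r2 -> r4=0x8a
epilogue: pop r4=0x6c, sp=0xe9
epilogue: pop r3=0x1e, sp=0xea
epilogue: pop r1=0xc0, sp=0xeb
r2 is caller-saved -> body value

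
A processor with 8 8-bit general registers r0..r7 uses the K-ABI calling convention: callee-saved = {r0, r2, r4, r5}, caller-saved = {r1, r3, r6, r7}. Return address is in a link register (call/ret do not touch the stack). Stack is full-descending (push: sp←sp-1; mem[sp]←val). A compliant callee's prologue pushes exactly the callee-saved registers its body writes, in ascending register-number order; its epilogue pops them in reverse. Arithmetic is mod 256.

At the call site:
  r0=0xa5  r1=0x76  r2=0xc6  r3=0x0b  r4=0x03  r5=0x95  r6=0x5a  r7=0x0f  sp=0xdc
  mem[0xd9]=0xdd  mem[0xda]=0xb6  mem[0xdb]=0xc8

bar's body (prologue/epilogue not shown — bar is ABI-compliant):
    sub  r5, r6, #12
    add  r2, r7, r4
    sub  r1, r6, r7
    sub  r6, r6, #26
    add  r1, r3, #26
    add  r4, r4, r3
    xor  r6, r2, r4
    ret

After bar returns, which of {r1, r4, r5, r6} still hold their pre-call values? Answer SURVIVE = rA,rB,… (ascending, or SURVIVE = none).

prologue: push r2 → mem[0xdb]=0xc6, sp=0xdb
prologue: push r4 → mem[0xda]=0x03, sp=0xda
prologue: push r5 → mem[0xd9]=0x95, sp=0xd9
body[0] sub  r5, r6, #12 → r5=0x4e
body[1] add  r2, r7, r4 → r2=0x12
body[2] sub  r1, r6, r7 → r1=0x4b
body[3] sub  r6, r6, #26 → r6=0x40
body[4] add  r1, r3, #26 → r1=0x25
body[5] add  r4, r4, r3 → r4=0x0e
body[6] xor  r6, r2, r4 → r6=0x1c
epilogue: pop r5=0x95, sp=0xda
epilogue: pop r4=0x03, sp=0xdb
epilogue: pop r2=0xc6, sp=0xdc
r1: caller-saved, written=True
r4: callee-saved, written=True
r5: callee-saved, written=True
r6: caller-saved, written=True

SURVIVE = r4,r5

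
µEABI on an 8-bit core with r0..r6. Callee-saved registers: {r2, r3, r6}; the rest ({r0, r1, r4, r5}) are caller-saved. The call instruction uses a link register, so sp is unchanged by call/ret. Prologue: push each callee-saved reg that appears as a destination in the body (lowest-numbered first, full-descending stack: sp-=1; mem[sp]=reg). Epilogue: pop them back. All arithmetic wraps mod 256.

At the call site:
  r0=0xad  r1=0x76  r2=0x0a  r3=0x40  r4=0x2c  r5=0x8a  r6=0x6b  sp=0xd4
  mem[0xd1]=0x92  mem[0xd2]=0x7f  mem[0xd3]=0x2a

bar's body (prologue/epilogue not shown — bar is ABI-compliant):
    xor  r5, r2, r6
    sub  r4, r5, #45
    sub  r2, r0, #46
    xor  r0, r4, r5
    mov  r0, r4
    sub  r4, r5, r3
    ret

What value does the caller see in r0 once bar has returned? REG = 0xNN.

REG = 0x34

prologue: push r2 -> mem[0xd3]=0x0a, sp=0xd3
body[0] xor  r5, r2, r6 -> r5=0x61
body[1] sub  r4, r5, #45 -> r4=0x34
body[2] sub  r2, r0, #46 -> r2=0x7f
body[3] xor  r0, r4, r5 -> r0=0x55
body[4] mov  r0, r4 -> r0=0x34
body[5] sub  r4, r5, r3 -> r4=0x21
epilogue: pop r2=0x0a, sp=0xd4
r0 is caller-saved -> body value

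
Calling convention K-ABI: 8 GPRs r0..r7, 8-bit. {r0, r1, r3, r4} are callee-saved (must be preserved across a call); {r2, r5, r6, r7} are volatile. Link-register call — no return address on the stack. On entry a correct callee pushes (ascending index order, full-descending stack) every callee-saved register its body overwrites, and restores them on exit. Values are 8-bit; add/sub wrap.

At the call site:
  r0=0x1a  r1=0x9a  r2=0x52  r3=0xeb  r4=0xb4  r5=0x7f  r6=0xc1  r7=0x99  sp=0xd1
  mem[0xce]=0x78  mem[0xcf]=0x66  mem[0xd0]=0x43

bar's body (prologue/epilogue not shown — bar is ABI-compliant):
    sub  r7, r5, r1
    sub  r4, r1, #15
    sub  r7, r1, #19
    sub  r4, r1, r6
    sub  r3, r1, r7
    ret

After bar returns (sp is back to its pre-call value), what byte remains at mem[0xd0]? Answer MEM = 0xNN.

prologue: push r3 -> mem[0xd0]=0xeb, sp=0xd0
prologue: push r4 -> mem[0xcf]=0xb4, sp=0xcf
body[0] sub  r7, r5, r1 -> r7=0xe5
body[1] sub  r4, r1, #15 -> r4=0x8b
body[2] sub  r7, r1, #19 -> r7=0x87
body[3] sub  r4, r1, r6 -> r4=0xd9
body[4] sub  r3, r1, r7 -> r3=0x13
epilogue: pop r4=0xb4, sp=0xd0
epilogue: pop r3=0xeb, sp=0xd1
prologue pushed ['r3', 'r4'] at ['0xd0', '0xcf']

MEM = 0xeb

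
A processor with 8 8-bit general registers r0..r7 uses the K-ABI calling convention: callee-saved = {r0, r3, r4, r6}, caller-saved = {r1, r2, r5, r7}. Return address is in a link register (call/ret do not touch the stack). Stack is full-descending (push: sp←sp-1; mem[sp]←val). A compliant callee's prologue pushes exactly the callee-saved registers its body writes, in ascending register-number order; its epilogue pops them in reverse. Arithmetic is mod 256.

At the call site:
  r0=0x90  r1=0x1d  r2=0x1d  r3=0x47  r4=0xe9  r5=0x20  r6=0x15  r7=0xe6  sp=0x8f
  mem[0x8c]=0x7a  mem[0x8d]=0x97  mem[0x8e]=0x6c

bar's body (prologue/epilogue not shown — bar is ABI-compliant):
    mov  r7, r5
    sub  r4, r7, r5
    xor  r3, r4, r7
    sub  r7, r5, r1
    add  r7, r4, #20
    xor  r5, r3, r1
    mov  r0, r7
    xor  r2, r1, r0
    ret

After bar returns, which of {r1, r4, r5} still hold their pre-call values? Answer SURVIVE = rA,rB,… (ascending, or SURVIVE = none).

SURVIVE = r1,r4

prologue: push r0 -> mem[0x8e]=0x90, sp=0x8e
prologue: push r3 -> mem[0x8d]=0x47, sp=0x8d
prologue: push r4 -> mem[0x8c]=0xe9, sp=0x8c
body[0] mov  r7, r5 -> r7=0x20
body[1] sub  r4, r7, r5 -> r4=0x00
body[2] xor  r3, r4, r7 -> r3=0x20
body[3] sub  r7, r5, r1 -> r7=0x03
body[4] add  r7, r4, #20 -> r7=0x14
body[5] xor  r5, r3, r1 -> r5=0x3d
body[6] mov  r0, r7 -> r0=0x14
body[7] xor  r2, r1, r0 -> r2=0x09
epilogue: pop r4=0xe9, sp=0x8d
epilogue: pop r3=0x47, sp=0x8e
epilogue: pop r0=0x90, sp=0x8f
r1: caller-saved, written=False
r4: callee-saved, written=True
r5: caller-saved, written=True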